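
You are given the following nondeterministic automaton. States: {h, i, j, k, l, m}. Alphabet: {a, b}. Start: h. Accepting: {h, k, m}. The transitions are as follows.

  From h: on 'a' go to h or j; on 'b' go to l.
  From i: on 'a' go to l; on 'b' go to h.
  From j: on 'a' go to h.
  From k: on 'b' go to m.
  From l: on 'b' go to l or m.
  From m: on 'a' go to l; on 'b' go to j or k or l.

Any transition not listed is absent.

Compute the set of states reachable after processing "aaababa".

∅

Start in {h}.
Read 'a': h→{h, j}; now {h, j}.
Read 'a': h→{h, j}, j→{h}; now {h, j}.
Read 'a': h→{h, j}, j→{h}; now {h, j}.
Read 'b': h→{l}, j→∅; now {l}.
Read 'a': l→∅; now ∅.
The set is empty and remains empty for the remaining 2 symbols.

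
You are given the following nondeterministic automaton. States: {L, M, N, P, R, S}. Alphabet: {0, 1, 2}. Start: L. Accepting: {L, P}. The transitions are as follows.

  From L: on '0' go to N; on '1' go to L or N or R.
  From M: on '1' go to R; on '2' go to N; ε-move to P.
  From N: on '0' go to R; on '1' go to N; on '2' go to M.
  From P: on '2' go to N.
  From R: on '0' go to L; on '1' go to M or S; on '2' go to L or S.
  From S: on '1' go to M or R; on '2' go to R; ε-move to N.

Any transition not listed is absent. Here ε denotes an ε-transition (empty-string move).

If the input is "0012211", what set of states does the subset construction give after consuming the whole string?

Start in {L}.
Read '0': L→{N}; now {N}.
Read '0': N→{R}; now {R}.
Read '1': R→{M, S}; union {M, S}; ε-closure = {M, N, P, S}.
Read '2': M→{N}, N→{M}, P→{N}, S→{R}; union {M, N, R}; ε-closure = {M, N, P, R}.
Read '2': M→{N}, N→{M}, P→{N}, R→{L, S}; union {L, M, N, S}; ε-closure = {L, M, N, P, S}.
Read '1': L→{L, N, R}, M→{R}, N→{N}, P→∅, S→{M, R}; union {L, M, N, R}; ε-closure = {L, M, N, P, R}.
Read '1': L→{L, N, R}, M→{R}, N→{N}, P→∅, R→{M, S}; union {L, M, N, R, S}; ε-closure = {L, M, N, P, R, S}.

{L, M, N, P, R, S}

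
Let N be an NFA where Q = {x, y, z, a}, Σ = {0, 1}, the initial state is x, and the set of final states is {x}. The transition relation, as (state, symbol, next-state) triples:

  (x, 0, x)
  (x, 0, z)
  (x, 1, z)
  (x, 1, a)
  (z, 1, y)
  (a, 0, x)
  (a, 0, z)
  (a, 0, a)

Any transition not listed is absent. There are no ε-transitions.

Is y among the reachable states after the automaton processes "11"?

Yes

Start in {x}.
Read '1': x→{z, a}; now {z, a}.
Read '1': z→{y}, a→∅; now {y}.
State y is in {y}.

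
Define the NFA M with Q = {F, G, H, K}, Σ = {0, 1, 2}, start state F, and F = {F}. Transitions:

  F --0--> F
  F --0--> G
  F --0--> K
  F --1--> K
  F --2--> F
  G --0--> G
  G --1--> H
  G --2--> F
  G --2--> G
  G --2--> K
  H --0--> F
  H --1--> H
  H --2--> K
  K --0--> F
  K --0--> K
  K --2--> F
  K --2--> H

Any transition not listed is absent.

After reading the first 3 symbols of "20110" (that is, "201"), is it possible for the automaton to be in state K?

Start in {F}.
Read '2': F→{F}; now {F}.
Read '0': F→{F, G, K}; now {F, G, K}.
Read '1': F→{K}, G→{H}, K→∅; now {H, K}.
State K is in {H, K}.

Yes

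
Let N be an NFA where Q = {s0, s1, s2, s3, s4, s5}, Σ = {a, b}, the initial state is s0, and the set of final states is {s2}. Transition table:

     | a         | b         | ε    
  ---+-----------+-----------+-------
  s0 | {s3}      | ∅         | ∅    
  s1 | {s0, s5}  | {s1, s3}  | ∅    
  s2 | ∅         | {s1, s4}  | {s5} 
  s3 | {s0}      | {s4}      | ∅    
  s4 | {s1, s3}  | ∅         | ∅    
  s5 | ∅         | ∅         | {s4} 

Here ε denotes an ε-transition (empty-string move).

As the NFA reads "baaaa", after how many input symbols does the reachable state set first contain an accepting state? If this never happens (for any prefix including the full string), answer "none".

Start in {s0}.
Read 'b': s0→∅; now ∅.
The set is empty and remains empty for the remaining 4 symbols.
No reachable set along the way intersects F.

none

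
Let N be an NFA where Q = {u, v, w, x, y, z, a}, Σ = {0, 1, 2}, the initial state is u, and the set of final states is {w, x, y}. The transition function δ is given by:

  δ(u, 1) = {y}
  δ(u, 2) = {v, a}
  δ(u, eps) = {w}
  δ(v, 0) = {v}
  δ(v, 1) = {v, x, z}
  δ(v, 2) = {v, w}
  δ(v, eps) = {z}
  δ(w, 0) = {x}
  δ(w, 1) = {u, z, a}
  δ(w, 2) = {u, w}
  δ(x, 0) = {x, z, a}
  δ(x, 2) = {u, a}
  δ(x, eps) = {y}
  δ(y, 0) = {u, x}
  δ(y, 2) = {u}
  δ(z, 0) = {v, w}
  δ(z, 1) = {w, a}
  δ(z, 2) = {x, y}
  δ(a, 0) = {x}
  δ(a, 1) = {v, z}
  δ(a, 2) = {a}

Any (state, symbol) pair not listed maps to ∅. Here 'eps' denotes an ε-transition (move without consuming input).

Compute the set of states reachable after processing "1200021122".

{u, v, w, x, y, z, a}

Start: ε-closure({u}) = {u, w}.
Read '1': {u, w} → {u, w, y, z, a}.
Read '2': {u, w, y, z, a} → {u, v, w, x, y, z, a}.
Read '0': {u, v, w, x, y, z, a} → {u, v, w, x, y, z, a}.
Read '0': {u, v, w, x, y, z, a} → {u, v, w, x, y, z, a}.
Read '0': {u, v, w, x, y, z, a} → {u, v, w, x, y, z, a}.
Read '2': {u, v, w, x, y, z, a} → {u, v, w, x, y, z, a}.
Read '1': {u, v, w, x, y, z, a} → {u, v, w, x, y, z, a}.
Read '1': {u, v, w, x, y, z, a} → {u, v, w, x, y, z, a}.
Read '2': {u, v, w, x, y, z, a} → {u, v, w, x, y, z, a}.
Read '2': {u, v, w, x, y, z, a} → {u, v, w, x, y, z, a}.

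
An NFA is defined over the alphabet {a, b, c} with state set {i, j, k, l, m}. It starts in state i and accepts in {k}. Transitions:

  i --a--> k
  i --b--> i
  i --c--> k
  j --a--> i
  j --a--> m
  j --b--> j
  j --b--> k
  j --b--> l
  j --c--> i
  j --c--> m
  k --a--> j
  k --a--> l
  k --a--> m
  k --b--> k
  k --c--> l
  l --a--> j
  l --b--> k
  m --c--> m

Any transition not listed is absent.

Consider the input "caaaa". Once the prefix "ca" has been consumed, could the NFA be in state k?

No

Start in {i}.
Read 'c': i→{k}; now {k}.
Read 'a': k→{j, l, m}; now {j, l, m}.
State k is not in {j, l, m}.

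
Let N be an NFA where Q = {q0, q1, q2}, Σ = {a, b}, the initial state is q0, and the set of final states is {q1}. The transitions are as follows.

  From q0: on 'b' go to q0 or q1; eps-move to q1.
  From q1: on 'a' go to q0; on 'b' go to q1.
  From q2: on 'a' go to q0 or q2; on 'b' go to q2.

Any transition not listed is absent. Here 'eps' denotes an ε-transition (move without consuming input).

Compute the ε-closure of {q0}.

Begin with {q0}.
ε-move q0 → q1; add q1.

{q0, q1}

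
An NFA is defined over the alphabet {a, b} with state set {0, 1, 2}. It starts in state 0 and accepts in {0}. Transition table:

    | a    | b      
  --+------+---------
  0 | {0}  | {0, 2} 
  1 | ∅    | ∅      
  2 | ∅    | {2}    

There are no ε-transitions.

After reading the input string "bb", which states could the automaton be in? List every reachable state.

Start in {0}.
Read 'b': {0} → {0, 2}.
Read 'b': {0, 2} → {0, 2}.

{0, 2}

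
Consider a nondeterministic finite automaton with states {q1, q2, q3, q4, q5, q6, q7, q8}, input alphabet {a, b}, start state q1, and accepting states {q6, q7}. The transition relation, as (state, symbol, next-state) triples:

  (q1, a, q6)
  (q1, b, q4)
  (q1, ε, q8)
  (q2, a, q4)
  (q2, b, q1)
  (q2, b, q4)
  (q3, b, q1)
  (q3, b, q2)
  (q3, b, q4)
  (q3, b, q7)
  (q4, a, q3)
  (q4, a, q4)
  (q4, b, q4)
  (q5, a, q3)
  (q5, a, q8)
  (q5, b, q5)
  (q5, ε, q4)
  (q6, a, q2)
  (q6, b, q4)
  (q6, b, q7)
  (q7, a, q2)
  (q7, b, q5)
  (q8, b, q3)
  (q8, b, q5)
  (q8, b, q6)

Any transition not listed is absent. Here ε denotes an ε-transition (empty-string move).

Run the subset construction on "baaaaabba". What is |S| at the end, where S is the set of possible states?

5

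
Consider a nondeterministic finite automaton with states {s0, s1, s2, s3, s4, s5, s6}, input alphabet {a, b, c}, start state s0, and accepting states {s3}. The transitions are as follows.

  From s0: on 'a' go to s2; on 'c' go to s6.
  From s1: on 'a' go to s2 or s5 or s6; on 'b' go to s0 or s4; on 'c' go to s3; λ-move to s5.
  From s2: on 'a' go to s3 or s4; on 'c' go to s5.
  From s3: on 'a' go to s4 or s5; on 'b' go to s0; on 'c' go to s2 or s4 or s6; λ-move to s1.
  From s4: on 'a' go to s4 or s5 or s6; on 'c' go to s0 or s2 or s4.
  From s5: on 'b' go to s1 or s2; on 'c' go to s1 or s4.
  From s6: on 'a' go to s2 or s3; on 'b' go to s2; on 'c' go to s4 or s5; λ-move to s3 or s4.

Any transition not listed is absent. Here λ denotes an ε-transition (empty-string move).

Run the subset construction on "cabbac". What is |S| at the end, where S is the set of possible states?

7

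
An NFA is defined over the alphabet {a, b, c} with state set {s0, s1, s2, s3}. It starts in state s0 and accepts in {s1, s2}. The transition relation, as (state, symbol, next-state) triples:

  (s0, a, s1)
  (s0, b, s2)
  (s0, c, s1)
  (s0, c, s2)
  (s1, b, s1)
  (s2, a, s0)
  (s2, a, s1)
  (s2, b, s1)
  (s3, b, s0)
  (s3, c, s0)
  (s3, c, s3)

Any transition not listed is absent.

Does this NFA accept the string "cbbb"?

Yes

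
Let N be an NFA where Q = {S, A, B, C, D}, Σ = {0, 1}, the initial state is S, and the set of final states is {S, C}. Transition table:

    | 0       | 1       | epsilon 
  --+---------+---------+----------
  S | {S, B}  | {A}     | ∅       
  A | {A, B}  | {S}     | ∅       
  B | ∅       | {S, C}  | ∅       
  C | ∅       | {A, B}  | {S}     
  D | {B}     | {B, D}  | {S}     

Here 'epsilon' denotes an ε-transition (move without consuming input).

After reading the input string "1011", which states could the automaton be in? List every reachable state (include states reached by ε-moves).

Start in {S}.
Read '1': S→{A}; now {A}.
Read '0': A→{A, B}; now {A, B}.
Read '1': A→{S}, B→{S, C}; now {S, C}.
Read '1': S→{A}, C→{A, B}; now {A, B}.

{A, B}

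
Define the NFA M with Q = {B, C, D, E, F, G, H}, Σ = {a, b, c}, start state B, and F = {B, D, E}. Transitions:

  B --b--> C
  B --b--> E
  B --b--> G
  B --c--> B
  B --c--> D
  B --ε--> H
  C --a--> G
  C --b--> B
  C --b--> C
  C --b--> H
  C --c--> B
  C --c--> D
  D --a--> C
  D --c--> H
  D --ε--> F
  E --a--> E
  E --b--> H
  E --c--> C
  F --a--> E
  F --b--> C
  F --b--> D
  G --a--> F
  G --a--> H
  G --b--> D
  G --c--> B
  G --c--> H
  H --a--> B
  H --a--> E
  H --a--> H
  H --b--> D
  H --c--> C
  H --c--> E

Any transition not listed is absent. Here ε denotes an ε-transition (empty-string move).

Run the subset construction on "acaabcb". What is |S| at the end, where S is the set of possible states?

7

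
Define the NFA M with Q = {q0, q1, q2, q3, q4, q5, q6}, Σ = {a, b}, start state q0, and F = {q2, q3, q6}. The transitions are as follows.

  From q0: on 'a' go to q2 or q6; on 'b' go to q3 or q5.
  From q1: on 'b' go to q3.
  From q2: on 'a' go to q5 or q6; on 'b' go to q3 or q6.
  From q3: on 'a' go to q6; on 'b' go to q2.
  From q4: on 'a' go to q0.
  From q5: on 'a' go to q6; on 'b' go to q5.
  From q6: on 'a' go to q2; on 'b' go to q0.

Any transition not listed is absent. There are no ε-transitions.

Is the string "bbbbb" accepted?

Start in {q0}.
Read 'b': {q0} → {q3, q5}.
Read 'b': {q3, q5} → {q2, q5}.
Read 'b': {q2, q5} → {q3, q5, q6}.
Read 'b': {q3, q5, q6} → {q0, q2, q5}.
Read 'b': {q0, q2, q5} → {q3, q5, q6}.
The final set {q3, q5, q6} contains the accepting states q3, q6.

Yes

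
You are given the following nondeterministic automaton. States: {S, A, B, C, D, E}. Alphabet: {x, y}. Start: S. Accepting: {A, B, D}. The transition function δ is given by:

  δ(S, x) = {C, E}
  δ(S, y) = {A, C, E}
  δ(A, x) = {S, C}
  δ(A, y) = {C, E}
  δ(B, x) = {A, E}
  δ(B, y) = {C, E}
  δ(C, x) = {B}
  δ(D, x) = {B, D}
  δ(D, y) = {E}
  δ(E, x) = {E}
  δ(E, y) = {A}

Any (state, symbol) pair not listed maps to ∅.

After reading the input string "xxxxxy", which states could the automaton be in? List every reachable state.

Start in {S}.
Read 'x': {S} → {C, E}.
Read 'x': {C, E} → {B, E}.
Read 'x': {B, E} → {A, E}.
Read 'x': {A, E} → {S, C, E}.
Read 'x': {S, C, E} → {B, C, E}.
Read 'y': {B, C, E} → {A, C, E}.

{A, C, E}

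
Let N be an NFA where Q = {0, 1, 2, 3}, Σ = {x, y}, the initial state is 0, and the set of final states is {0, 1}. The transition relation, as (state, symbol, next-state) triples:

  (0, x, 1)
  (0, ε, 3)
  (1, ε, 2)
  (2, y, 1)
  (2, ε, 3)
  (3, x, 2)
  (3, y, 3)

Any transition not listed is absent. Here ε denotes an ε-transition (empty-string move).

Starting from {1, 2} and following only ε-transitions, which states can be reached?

Begin with {1, 2}.
ε-move 2 → 3; add 3.

{1, 2, 3}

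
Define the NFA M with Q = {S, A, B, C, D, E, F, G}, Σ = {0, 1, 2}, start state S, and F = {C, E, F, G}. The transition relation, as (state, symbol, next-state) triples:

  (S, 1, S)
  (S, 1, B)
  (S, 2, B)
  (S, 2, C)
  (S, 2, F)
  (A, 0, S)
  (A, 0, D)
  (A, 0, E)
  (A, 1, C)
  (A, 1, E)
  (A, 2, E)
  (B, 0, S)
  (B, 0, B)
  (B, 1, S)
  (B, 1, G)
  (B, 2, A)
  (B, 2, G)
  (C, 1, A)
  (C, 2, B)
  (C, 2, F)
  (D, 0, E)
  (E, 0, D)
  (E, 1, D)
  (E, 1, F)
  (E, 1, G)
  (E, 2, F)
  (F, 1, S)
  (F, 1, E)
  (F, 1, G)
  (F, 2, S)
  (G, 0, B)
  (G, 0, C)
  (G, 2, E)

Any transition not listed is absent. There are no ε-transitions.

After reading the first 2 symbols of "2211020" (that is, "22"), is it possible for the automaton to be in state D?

No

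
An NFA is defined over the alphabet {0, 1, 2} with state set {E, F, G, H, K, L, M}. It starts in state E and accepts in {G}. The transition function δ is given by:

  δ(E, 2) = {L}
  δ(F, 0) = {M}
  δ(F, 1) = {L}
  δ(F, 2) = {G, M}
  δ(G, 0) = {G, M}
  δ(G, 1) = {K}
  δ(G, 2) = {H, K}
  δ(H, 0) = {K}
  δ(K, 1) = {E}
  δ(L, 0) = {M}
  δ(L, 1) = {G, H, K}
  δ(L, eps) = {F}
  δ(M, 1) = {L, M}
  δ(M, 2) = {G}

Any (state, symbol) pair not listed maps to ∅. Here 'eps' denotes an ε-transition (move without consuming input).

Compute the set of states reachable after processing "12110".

∅

Start in {E}.
Read '1': {E} → ∅.
The set is empty and remains empty for the remaining 4 symbols.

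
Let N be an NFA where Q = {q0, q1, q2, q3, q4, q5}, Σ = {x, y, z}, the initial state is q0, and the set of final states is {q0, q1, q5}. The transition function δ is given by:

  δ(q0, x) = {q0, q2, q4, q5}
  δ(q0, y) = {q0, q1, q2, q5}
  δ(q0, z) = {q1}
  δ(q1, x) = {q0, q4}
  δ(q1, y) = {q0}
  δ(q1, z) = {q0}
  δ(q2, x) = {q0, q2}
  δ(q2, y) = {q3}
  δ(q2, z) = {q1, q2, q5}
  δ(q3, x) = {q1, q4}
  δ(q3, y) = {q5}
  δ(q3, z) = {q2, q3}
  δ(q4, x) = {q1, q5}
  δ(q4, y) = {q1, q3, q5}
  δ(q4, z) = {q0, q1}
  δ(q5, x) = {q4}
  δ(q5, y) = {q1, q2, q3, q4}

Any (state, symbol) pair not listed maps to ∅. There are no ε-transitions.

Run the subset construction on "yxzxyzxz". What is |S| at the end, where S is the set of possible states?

4

Start in {q0}.
Read 'y': q0→{q0, q1, q2, q5}; now {q0, q1, q2, q5}.
Read 'x': q0→{q0, q2, q4, q5}, q1→{q0, q4}, q2→{q0, q2}, q5→{q4}; now {q0, q2, q4, q5}.
Read 'z': q0→{q1}, q2→{q1, q2, q5}, q4→{q0, q1}, q5→∅; now {q0, q1, q2, q5}.
Read 'x': q0→{q0, q2, q4, q5}, q1→{q0, q4}, q2→{q0, q2}, q5→{q4}; now {q0, q2, q4, q5}.
Read 'y': q0→{q0, q1, q2, q5}, q2→{q3}, q4→{q1, q3, q5}, q5→{q1, q2, q3, q4}; now {q0, q1, q2, q3, q4, q5}.
Read 'z': q0→{q1}, q1→{q0}, q2→{q1, q2, q5}, q3→{q2, q3}, q4→{q0, q1}, q5→∅; now {q0, q1, q2, q3, q5}.
Read 'x': q0→{q0, q2, q4, q5}, q1→{q0, q4}, q2→{q0, q2}, q3→{q1, q4}, q5→{q4}; now {q0, q1, q2, q4, q5}.
Read 'z': q0→{q1}, q1→{q0}, q2→{q1, q2, q5}, q4→{q0, q1}, q5→∅; now {q0, q1, q2, q5}.
That set has 4 states.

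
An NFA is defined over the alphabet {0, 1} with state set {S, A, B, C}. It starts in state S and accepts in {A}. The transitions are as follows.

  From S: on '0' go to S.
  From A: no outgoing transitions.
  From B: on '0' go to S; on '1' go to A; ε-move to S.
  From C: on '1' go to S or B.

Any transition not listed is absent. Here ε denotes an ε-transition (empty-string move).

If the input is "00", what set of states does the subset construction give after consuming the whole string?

{S}

Start in {S}.
Read '0': {S} → {S}.
Read '0': {S} → {S}.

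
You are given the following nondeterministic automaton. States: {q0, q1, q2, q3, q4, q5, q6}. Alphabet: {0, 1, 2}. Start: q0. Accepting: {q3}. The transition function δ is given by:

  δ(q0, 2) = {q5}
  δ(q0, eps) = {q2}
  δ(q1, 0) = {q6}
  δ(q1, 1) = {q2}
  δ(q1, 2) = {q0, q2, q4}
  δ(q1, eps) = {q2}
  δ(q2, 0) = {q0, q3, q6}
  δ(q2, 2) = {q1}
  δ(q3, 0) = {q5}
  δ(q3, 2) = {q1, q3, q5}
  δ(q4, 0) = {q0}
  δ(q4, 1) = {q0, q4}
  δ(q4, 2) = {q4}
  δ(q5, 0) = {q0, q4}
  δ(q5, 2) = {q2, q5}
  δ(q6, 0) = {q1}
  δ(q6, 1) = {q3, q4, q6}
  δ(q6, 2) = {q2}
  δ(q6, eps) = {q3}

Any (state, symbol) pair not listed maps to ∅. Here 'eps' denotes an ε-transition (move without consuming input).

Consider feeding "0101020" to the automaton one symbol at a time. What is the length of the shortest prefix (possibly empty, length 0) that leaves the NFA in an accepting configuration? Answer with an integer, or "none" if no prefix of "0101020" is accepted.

1

Start: ε-closure({q0}) = {q0, q2}.
Read '0': {q0, q2} → {q0, q2, q3, q6}.
None of the earlier sets intersect F, but {q0, q2, q3, q6} does.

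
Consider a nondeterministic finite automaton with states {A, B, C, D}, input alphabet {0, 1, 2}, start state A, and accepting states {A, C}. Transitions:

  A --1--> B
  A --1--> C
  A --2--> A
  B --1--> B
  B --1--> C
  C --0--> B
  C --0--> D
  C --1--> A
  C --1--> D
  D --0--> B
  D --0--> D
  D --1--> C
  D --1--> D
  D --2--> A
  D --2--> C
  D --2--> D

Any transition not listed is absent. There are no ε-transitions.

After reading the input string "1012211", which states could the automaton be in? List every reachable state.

{A, B, C, D}

Start in {A}.
Read '1': A→{B, C}; now {B, C}.
Read '0': B→∅, C→{B, D}; now {B, D}.
Read '1': B→{B, C}, D→{C, D}; now {B, C, D}.
Read '2': B→∅, C→∅, D→{A, C, D}; now {A, C, D}.
Read '2': A→{A}, C→∅, D→{A, C, D}; now {A, C, D}.
Read '1': A→{B, C}, C→{A, D}, D→{C, D}; now {A, B, C, D}.
Read '1': A→{B, C}, B→{B, C}, C→{A, D}, D→{C, D}; now {A, B, C, D}.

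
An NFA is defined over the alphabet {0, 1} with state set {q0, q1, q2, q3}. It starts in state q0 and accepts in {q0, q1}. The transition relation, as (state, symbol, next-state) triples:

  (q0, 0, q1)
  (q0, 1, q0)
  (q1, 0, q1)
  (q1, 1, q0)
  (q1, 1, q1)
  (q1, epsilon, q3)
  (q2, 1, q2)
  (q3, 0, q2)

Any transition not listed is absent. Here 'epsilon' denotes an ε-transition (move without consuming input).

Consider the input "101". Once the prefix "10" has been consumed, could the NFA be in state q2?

No

Start in {q0}.
Read '1': {q0} → {q0}.
Read '0': {q0} → {q1, q3}.
State q2 is not in {q1, q3}.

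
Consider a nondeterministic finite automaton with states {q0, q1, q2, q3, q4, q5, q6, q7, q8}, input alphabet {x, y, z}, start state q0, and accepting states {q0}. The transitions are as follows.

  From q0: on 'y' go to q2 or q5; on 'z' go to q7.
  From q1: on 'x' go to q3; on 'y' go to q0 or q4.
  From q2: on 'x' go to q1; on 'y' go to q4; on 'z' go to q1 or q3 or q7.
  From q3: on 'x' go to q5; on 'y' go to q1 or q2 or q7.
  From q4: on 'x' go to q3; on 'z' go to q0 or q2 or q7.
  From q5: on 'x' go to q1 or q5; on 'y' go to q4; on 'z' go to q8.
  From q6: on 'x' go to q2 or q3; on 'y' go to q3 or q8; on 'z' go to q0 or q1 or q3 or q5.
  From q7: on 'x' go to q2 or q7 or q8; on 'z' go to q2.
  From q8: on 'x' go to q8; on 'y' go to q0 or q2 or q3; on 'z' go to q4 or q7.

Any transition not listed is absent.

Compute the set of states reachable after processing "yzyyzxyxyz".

{q0, q1, q2, q3, q7}

Start in {q0}.
Read 'y': q0→{q2, q5}; now {q2, q5}.
Read 'z': q2→{q1, q3, q7}, q5→{q8}; now {q1, q3, q7, q8}.
Read 'y': q1→{q0, q4}, q3→{q1, q2, q7}, q7→∅, q8→{q0, q2, q3}; now {q0, q1, q2, q3, q4, q7}.
Read 'y': q0→{q2, q5}, q1→{q0, q4}, q2→{q4}, q3→{q1, q2, q7}, q4→∅, q7→∅; now {q0, q1, q2, q4, q5, q7}.
Read 'z': q0→{q7}, q1→∅, q2→{q1, q3, q7}, q4→{q0, q2, q7}, q5→{q8}, q7→{q2}; now {q0, q1, q2, q3, q7, q8}.
Read 'x': q0→∅, q1→{q3}, q2→{q1}, q3→{q5}, q7→{q2, q7, q8}, q8→{q8}; now {q1, q2, q3, q5, q7, q8}.
Read 'y': q1→{q0, q4}, q2→{q4}, q3→{q1, q2, q7}, q5→{q4}, q7→∅, q8→{q0, q2, q3}; now {q0, q1, q2, q3, q4, q7}.
Read 'x': q0→∅, q1→{q3}, q2→{q1}, q3→{q5}, q4→{q3}, q7→{q2, q7, q8}; now {q1, q2, q3, q5, q7, q8}.
Read 'y': q1→{q0, q4}, q2→{q4}, q3→{q1, q2, q7}, q5→{q4}, q7→∅, q8→{q0, q2, q3}; now {q0, q1, q2, q3, q4, q7}.
Read 'z': q0→{q7}, q1→∅, q2→{q1, q3, q7}, q3→∅, q4→{q0, q2, q7}, q7→{q2}; now {q0, q1, q2, q3, q7}.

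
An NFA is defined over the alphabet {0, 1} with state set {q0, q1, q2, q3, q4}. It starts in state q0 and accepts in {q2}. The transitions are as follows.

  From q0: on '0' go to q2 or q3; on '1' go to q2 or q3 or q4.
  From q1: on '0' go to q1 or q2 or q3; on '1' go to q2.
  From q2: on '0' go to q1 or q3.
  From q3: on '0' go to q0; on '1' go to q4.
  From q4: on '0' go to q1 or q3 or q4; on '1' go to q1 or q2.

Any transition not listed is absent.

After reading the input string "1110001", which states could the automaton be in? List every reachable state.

Start in {q0}.
Read '1': q0→{q2, q3, q4}; now {q2, q3, q4}.
Read '1': q2→∅, q3→{q4}, q4→{q1, q2}; now {q1, q2, q4}.
Read '1': q1→{q2}, q2→∅, q4→{q1, q2}; now {q1, q2}.
Read '0': q1→{q1, q2, q3}, q2→{q1, q3}; now {q1, q2, q3}.
Read '0': q1→{q1, q2, q3}, q2→{q1, q3}, q3→{q0}; now {q0, q1, q2, q3}.
Read '0': q0→{q2, q3}, q1→{q1, q2, q3}, q2→{q1, q3}, q3→{q0}; now {q0, q1, q2, q3}.
Read '1': q0→{q2, q3, q4}, q1→{q2}, q2→∅, q3→{q4}; now {q2, q3, q4}.

{q2, q3, q4}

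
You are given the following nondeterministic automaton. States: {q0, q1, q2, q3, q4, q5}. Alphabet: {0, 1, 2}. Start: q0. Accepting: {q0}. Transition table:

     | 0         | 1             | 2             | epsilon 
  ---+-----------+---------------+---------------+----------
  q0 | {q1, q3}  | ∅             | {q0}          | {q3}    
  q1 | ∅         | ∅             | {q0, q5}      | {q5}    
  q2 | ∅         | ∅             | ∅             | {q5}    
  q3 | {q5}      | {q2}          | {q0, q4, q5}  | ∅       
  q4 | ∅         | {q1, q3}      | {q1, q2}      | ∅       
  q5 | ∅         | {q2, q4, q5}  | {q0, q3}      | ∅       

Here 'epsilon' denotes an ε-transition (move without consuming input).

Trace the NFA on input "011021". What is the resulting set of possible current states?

{q2, q5}

Start: ε-closure({q0}) = {q0, q3}.
Read '0': {q0, q3} → {q1, q3, q5}.
Read '1': {q1, q3, q5} → {q2, q4, q5}.
Read '1': {q2, q4, q5} → {q1, q2, q3, q4, q5}.
Read '0': {q1, q2, q3, q4, q5} → {q5}.
Read '2': {q5} → {q0, q3}.
Read '1': {q0, q3} → {q2, q5}.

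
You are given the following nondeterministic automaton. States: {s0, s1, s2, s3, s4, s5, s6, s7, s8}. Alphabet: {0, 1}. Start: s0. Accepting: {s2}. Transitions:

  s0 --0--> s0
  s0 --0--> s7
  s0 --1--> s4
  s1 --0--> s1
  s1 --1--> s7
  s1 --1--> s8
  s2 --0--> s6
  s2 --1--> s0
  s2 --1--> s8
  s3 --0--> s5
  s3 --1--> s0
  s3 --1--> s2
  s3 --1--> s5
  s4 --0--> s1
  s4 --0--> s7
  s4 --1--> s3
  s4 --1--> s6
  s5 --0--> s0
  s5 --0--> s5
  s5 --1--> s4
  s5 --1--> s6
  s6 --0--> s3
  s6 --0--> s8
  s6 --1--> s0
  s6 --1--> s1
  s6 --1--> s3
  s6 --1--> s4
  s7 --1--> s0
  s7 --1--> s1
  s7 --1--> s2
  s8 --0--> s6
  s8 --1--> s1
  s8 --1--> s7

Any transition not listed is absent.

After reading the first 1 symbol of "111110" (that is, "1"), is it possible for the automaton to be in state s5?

No

Start in {s0}.
Read '1': {s0} → {s4}.
State s5 is not in {s4}.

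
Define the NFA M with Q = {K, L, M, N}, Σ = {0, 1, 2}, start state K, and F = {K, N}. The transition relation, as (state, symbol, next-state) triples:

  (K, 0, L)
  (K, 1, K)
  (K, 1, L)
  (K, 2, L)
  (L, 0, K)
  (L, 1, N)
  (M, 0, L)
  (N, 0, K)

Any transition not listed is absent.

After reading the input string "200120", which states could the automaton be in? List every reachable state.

Start in {K}.
Read '2': {K} → {L}.
Read '0': {L} → {K}.
Read '0': {K} → {L}.
Read '1': {L} → {N}.
Read '2': {N} → ∅.
The set is empty and remains empty for the remaining 1 symbol.

∅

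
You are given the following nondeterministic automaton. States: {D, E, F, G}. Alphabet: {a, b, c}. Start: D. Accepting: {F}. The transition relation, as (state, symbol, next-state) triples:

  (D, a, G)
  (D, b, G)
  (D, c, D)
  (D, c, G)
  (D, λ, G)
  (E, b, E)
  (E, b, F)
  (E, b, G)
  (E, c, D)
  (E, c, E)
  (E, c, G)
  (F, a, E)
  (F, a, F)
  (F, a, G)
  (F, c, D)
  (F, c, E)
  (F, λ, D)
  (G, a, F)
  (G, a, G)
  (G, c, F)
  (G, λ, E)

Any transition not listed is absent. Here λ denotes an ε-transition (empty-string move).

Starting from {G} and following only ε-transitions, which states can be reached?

{E, G}

Begin with {G}.
ε-move G → E; add E.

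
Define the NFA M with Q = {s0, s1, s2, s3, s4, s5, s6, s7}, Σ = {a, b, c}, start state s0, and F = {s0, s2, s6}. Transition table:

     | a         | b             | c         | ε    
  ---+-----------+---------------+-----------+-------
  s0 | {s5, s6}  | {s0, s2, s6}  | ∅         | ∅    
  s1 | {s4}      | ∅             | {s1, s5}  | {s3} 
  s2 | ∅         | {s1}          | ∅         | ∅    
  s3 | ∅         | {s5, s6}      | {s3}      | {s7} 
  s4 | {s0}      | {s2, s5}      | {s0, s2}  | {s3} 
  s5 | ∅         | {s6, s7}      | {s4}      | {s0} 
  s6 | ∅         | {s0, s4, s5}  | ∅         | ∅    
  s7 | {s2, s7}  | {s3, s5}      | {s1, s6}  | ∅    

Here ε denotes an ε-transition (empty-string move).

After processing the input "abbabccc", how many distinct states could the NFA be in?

8

Start in {s0}.
Read 'a': s0→{s5, s6}; union {s5, s6}; ε-closure = {s0, s5, s6}.
Read 'b': s0→{s0, s2, s6}, s5→{s6, s7}, s6→{s0, s4, s5}; union {s0, s2, s4, s5, s6, s7}; ε-closure = {s0, s2, s3, s4, s5, s6, s7}.
Read 'b': s0→{s0, s2, s6}, s2→{s1}, s3→{s5, s6}, s4→{s2, s5}, s5→{s6, s7}, s6→{s0, s4, s5}, s7→{s3, s5}; now {s0, s1, s2, s3, s4, s5, s6, s7}.
Read 'a': s0→{s5, s6}, s1→{s4}, s2→∅, s3→∅, s4→{s0}, s5→∅, s6→∅, s7→{s2, s7}; union {s0, s2, s4, s5, s6, s7}; ε-closure = {s0, s2, s3, s4, s5, s6, s7}.
Read 'b': s0→{s0, s2, s6}, s2→{s1}, s3→{s5, s6}, s4→{s2, s5}, s5→{s6, s7}, s6→{s0, s4, s5}, s7→{s3, s5}; now {s0, s1, s2, s3, s4, s5, s6, s7}.
Read 'c': s0→∅, s1→{s1, s5}, s2→∅, s3→{s3}, s4→{s0, s2}, s5→{s4}, s6→∅, s7→{s1, s6}; union {s0, s1, s2, s3, s4, s5, s6}; ε-closure = {s0, s1, s2, s3, s4, s5, s6, s7}.
Read 'c': s0→∅, s1→{s1, s5}, s2→∅, s3→{s3}, s4→{s0, s2}, s5→{s4}, s6→∅, s7→{s1, s6}; union {s0, s1, s2, s3, s4, s5, s6}; ε-closure = {s0, s1, s2, s3, s4, s5, s6, s7}.
Read 'c': s0→∅, s1→{s1, s5}, s2→∅, s3→{s3}, s4→{s0, s2}, s5→{s4}, s6→∅, s7→{s1, s6}; union {s0, s1, s2, s3, s4, s5, s6}; ε-closure = {s0, s1, s2, s3, s4, s5, s6, s7}.
That set has 8 states.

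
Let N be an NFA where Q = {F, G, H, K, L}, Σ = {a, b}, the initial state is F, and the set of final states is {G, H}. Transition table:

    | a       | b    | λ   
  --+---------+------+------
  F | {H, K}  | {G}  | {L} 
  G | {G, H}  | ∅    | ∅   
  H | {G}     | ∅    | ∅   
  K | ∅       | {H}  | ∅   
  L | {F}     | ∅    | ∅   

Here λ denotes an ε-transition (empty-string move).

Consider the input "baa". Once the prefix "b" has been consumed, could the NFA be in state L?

No

Start: ε-closure({F}) = {F, L}.
Read 'b': {F, L} → {G}.
State L is not in {G}.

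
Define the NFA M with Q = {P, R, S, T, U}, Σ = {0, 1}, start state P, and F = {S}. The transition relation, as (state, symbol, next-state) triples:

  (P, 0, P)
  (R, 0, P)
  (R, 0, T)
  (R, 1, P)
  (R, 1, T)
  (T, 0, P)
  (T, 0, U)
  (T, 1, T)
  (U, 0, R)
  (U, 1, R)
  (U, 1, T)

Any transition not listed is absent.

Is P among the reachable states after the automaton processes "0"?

Start in {P}.
Read '0': P→{P}; now {P}.
State P is in {P}.

Yes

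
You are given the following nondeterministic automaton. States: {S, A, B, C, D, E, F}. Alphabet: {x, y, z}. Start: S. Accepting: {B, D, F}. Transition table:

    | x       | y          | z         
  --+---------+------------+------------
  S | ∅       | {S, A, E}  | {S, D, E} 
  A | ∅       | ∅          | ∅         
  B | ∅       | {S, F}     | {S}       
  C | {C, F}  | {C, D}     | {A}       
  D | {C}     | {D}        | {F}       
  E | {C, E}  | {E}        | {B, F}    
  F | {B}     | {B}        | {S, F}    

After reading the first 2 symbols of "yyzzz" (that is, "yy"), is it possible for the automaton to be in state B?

No

Start in {S}.
Read 'y': {S} → {S, A, E}.
Read 'y': {S, A, E} → {S, A, E}.
State B is not in {S, A, E}.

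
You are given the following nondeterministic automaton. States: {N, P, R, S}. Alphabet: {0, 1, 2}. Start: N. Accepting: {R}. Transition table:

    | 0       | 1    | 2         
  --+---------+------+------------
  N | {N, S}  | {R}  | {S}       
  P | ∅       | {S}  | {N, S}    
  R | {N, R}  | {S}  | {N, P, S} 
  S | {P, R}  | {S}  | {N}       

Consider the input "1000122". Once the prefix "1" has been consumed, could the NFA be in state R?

Yes

Start in {N}.
Read '1': {N} → {R}.
State R is in {R}.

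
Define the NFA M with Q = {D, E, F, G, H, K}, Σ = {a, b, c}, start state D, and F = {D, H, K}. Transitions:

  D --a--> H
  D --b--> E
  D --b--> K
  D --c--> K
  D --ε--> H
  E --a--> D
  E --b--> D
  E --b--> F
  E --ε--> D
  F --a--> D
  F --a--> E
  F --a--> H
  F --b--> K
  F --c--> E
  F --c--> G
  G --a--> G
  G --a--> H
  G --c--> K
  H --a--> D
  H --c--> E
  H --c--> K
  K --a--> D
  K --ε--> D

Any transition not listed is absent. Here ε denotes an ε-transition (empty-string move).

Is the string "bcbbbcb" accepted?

Yes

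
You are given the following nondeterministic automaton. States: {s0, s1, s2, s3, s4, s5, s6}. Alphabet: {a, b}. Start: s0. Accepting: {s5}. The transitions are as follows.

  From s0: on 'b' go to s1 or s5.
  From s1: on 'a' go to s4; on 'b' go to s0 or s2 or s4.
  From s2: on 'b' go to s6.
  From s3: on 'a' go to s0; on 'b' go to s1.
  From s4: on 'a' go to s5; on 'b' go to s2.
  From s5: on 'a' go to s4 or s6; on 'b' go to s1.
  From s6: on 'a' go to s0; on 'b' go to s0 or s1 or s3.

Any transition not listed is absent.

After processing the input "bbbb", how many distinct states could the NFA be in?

Start in {s0}.
Read 'b': s0→{s1, s5}; now {s1, s5}.
Read 'b': s1→{s0, s2, s4}, s5→{s1}; now {s0, s1, s2, s4}.
Read 'b': s0→{s1, s5}, s1→{s0, s2, s4}, s2→{s6}, s4→{s2}; now {s0, s1, s2, s4, s5, s6}.
Read 'b': s0→{s1, s5}, s1→{s0, s2, s4}, s2→{s6}, s4→{s2}, s5→{s1}, s6→{s0, s1, s3}; now {s0, s1, s2, s3, s4, s5, s6}.
That set has 7 states.

7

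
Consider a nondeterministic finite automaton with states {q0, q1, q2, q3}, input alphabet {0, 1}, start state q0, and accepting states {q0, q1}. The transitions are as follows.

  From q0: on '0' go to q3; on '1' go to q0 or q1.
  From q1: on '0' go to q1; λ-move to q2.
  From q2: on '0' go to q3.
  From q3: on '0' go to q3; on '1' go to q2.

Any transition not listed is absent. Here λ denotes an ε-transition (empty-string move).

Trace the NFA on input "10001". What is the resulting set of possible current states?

{q2}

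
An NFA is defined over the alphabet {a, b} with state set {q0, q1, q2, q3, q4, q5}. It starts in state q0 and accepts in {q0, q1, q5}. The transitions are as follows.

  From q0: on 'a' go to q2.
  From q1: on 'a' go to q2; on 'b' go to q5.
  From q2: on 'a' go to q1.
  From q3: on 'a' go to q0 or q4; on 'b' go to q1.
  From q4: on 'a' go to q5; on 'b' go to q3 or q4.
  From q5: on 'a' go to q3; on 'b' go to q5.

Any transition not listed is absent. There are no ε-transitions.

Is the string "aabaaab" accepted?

Yes

Start in {q0}.
Read 'a': q0→{q2}; now {q2}.
Read 'a': q2→{q1}; now {q1}.
Read 'b': q1→{q5}; now {q5}.
Read 'a': q5→{q3}; now {q3}.
Read 'a': q3→{q0, q4}; now {q0, q4}.
Read 'a': q0→{q2}, q4→{q5}; now {q2, q5}.
Read 'b': q2→∅, q5→{q5}; now {q5}.
The final set {q5} contains the accepting state q5.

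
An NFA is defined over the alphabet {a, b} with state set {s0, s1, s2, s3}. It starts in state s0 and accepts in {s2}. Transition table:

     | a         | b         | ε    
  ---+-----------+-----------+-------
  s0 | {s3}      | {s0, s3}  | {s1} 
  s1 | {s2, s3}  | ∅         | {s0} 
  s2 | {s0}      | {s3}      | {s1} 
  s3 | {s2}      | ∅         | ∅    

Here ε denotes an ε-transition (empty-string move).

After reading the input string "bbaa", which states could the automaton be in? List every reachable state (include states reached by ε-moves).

Start: ε-closure({s0}) = {s0, s1}.
Read 'b': s0→{s0, s3}, s1→∅; union {s0, s3}; ε-closure = {s0, s1, s3}.
Read 'b': s0→{s0, s3}, s1→∅, s3→∅; union {s0, s3}; ε-closure = {s0, s1, s3}.
Read 'a': s0→{s3}, s1→{s2, s3}, s3→{s2}; union {s2, s3}; ε-closure = {s0, s1, s2, s3}.
Read 'a': s0→{s3}, s1→{s2, s3}, s2→{s0}, s3→{s2}; union {s0, s2, s3}; ε-closure = {s0, s1, s2, s3}.

{s0, s1, s2, s3}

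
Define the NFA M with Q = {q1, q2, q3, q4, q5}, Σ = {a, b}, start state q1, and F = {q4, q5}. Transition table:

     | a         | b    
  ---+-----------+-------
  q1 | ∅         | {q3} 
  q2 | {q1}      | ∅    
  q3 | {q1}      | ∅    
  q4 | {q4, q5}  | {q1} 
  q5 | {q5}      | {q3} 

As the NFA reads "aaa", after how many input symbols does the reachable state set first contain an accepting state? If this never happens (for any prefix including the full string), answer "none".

none

Start in {q1}.
Read 'a': {q1} → ∅.
The set is empty and remains empty for the remaining 2 symbols.
No reachable set along the way intersects F.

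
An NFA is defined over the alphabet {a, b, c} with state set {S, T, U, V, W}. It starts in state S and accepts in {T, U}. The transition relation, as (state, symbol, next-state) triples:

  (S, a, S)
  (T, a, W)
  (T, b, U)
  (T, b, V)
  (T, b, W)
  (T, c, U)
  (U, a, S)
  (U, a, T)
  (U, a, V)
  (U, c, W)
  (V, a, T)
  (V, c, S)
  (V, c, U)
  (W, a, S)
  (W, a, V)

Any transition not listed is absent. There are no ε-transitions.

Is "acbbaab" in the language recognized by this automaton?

No

Start in {S}.
Read 'a': S→{S}; now {S}.
Read 'c': S→∅; now ∅.
The set is empty and remains empty for the remaining 5 symbols.
The final set ∅ contains no accepting state.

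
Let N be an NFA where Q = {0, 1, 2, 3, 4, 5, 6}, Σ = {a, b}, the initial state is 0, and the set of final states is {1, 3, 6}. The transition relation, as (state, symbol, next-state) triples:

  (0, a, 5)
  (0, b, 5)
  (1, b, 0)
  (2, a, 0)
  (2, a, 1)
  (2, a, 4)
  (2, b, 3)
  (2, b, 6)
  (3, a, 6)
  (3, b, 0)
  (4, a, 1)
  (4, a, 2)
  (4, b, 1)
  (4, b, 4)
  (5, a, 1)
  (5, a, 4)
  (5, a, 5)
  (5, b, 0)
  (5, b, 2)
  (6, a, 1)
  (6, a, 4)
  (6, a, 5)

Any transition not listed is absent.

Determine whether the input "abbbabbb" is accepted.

Start in {0}.
Read 'a': {0} → {5}.
Read 'b': {5} → {0, 2}.
Read 'b': {0, 2} → {3, 5, 6}.
Read 'b': {3, 5, 6} → {0, 2}.
Read 'a': {0, 2} → {0, 1, 4, 5}.
Read 'b': {0, 1, 4, 5} → {0, 1, 2, 4, 5}.
Read 'b': {0, 1, 2, 4, 5} → {0, 1, 2, 3, 4, 5, 6}.
Read 'b': {0, 1, 2, 3, 4, 5, 6} → {0, 1, 2, 3, 4, 5, 6}.
The final set {0, 1, 2, 3, 4, 5, 6} contains the accepting states 1, 3, 6.

Yes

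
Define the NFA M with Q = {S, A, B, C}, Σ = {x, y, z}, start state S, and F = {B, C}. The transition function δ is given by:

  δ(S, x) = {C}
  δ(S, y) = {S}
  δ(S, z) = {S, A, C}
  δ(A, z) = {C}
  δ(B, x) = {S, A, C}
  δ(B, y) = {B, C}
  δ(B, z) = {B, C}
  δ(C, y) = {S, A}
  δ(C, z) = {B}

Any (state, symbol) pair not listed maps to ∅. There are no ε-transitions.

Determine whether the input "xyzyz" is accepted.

Yes

Start in {S}.
Read 'x': S→{C}; now {C}.
Read 'y': C→{S, A}; now {S, A}.
Read 'z': S→{S, A, C}, A→{C}; now {S, A, C}.
Read 'y': S→{S}, A→∅, C→{S, A}; now {S, A}.
Read 'z': S→{S, A, C}, A→{C}; now {S, A, C}.
The final set {S, A, C} contains the accepting state C.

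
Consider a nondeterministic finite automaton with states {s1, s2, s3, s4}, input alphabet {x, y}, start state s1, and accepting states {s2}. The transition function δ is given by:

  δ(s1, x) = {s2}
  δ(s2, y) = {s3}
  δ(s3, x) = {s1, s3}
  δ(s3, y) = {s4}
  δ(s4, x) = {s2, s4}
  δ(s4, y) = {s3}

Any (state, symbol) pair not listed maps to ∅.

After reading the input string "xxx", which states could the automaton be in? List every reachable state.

∅

Start in {s1}.
Read 'x': s1→{s2}; now {s2}.
Read 'x': s2→∅; now ∅.
The set is empty and remains empty for the remaining 1 symbol.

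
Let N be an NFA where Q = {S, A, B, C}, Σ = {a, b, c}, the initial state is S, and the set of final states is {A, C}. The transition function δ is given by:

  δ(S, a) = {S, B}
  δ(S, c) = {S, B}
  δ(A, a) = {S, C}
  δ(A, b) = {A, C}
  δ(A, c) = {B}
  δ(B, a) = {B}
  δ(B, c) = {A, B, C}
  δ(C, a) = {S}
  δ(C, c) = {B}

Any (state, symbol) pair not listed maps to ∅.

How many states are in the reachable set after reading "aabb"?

Start in {S}.
Read 'a': S→{S, B}; now {S, B}.
Read 'a': S→{S, B}, B→{B}; now {S, B}.
Read 'b': S→∅, B→∅; now ∅.
The set is empty and remains empty for the remaining 1 symbol.
That set has 0 states.

0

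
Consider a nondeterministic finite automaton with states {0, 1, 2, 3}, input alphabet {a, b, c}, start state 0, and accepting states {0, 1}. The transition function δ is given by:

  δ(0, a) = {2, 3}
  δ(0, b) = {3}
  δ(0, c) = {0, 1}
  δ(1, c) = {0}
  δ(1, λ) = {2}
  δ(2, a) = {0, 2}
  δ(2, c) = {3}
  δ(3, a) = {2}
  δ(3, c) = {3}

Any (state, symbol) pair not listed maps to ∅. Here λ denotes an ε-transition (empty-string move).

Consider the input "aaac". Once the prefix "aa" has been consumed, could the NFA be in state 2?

Yes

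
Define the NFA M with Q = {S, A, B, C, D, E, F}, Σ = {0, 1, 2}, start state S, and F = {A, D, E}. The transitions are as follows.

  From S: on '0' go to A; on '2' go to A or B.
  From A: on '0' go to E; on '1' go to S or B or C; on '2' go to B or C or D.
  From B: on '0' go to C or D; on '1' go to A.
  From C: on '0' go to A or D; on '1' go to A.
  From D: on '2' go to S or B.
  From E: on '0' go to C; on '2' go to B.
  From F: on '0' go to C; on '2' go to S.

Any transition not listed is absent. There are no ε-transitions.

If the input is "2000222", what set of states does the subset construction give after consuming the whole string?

{A, B, C, D}

Start in {S}.
Read '2': {S} → {A, B}.
Read '0': {A, B} → {C, D, E}.
Read '0': {C, D, E} → {A, C, D}.
Read '0': {A, C, D} → {A, D, E}.
Read '2': {A, D, E} → {S, B, C, D}.
Read '2': {S, B, C, D} → {S, A, B}.
Read '2': {S, A, B} → {A, B, C, D}.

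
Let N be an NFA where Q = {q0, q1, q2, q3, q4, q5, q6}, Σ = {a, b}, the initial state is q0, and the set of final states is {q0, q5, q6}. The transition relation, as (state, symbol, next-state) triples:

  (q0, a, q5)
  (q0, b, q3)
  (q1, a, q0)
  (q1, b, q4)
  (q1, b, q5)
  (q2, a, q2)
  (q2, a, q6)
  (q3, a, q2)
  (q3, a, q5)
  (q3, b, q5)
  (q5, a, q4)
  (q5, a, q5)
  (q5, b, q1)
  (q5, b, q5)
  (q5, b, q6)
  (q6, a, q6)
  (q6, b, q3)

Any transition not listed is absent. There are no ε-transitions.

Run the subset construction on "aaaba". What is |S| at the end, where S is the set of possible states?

4

Start in {q0}.
Read 'a': q0→{q5}; now {q5}.
Read 'a': q5→{q4, q5}; now {q4, q5}.
Read 'a': q4→∅, q5→{q4, q5}; now {q4, q5}.
Read 'b': q4→∅, q5→{q1, q5, q6}; now {q1, q5, q6}.
Read 'a': q1→{q0}, q5→{q4, q5}, q6→{q6}; now {q0, q4, q5, q6}.
That set has 4 states.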